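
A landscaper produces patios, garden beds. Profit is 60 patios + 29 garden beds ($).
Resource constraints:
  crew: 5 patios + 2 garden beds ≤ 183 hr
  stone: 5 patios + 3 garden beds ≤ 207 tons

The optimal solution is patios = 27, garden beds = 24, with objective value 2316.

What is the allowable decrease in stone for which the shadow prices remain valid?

Binding constraints: crew, stone. The basis is B = [[5,2],[5,3]] with det 5.
Per unit decrease in stone, x* moves by d = (0.4, -1).
The basis stays optimal until garden beds reaches 0; allowable decrease = 24 tons.

24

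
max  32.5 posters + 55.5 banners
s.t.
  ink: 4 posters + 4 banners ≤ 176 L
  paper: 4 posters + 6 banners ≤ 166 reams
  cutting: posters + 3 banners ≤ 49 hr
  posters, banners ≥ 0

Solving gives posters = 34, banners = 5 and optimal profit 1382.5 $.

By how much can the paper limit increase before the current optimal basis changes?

Binding constraints: paper, cutting. The basis is B = [[4,6],[1,3]] with det 6.
Per unit increase in paper, x* moves by d = (0.5, -0.1667).
The basis stays optimal until ink becomes binding; allowable increase = 15 reams.

15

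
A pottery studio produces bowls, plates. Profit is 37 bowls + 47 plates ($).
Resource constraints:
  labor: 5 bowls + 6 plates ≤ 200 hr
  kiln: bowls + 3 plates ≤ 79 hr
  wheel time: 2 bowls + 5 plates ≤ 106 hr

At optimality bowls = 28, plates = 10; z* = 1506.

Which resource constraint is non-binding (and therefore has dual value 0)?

kiln

labor: 200/200 (binding)
kiln: 58/79 (slack 21)
wheel time: 106/106 (binding)
By complementary slackness, a constraint with positive slack has shadow price 0 → kiln.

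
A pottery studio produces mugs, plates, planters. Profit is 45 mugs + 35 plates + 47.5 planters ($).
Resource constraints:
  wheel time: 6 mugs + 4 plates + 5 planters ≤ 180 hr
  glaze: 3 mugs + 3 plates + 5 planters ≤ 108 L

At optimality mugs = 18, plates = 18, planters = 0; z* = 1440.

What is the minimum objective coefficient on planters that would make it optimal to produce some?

50

Check each constraint at x*: wheel time 180/180 (tight); glaze 108/108 (tight).
Dual feasibility on the basic columns requires 6·y_wheel time + 3·y_glaze = 45, 4·y_wheel time + 3·y_glaze = 35.
This yields shadow prices y_wheel time = 5, y_glaze = 5.
planters enters the basis when its profit ≥ yᵀa₃ = 5·5 + 5·5 = 50.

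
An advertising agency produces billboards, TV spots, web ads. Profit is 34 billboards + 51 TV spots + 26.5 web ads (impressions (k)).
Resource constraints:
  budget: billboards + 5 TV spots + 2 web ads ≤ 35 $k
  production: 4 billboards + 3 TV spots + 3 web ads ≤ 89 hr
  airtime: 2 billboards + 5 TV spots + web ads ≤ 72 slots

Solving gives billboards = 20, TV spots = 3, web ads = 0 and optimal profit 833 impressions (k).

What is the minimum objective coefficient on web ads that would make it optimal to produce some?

33

At the optimum: budget uses 35 of 35 (binding); production uses 89 of 89 (binding); airtime uses 55 of 72 (slack = 17).
Since airtime is not tight, its dual is 0.
From A_Bᵀ y = c: 1·y_budget + 4·y_production = 34; 5·y_budget + 3·y_production = 51.
This yields shadow prices y_budget = 6, y_production = 7.
web ads enters the basis when its profit ≥ yᵀa₃ = 6·2 + 7·3 = 33.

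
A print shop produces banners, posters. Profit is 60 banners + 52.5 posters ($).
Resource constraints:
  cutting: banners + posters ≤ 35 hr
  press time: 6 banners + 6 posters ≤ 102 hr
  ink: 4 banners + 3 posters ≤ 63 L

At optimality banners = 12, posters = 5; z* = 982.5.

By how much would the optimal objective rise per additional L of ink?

7.5

Check each constraint at x*: cutting 17/35 (slack 18); press time 102/102 (tight); ink 63/63 (tight).
By complementary slackness, y = 0 for the non-binding constraint.
From A_Bᵀ y = c: 6·y_press time + 4·y_ink = 60; 6·y_press time + 3·y_ink = 52.5.
→ y_press time = 5 and y_ink = 7.5.
Shadow price of ink = 7.5.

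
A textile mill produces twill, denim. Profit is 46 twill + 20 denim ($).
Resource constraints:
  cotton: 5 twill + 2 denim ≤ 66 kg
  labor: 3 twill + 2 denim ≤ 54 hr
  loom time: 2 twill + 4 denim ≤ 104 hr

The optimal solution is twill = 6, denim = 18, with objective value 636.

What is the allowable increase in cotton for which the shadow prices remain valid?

24

Binding constraints: cotton, labor. The basis is B = [[5,2],[3,2]] with det 4.
Per unit increase in cotton, x* moves by d = (0.5, -0.75).
The basis stays optimal until denim reaches 0; allowable increase = 24 kg.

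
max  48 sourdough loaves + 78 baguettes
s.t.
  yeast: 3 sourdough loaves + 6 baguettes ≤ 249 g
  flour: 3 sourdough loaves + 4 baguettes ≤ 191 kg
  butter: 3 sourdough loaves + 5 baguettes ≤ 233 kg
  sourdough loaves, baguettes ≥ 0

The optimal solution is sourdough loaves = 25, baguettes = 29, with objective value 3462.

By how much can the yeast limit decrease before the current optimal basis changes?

Binding constraints: yeast, flour. The basis is B = [[3,6],[3,4]] with det -6.
Per unit decrease in yeast, x* moves by d = (0.6667, -0.5).
The basis stays optimal until baguettes reaches 0; allowable decrease = 58 g.

58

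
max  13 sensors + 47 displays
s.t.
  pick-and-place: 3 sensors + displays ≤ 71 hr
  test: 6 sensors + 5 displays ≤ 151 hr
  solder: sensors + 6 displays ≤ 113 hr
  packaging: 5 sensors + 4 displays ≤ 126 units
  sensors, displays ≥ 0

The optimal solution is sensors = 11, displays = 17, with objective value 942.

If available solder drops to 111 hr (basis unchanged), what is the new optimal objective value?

928

At the optimum: pick-and-place uses 50 of 71 (slack = 21); test uses 151 of 151 (binding); solder uses 113 of 113 (binding); packaging uses 123 of 126 (slack = 3).
Slack constraints have shadow price 0 (complementary slackness).
The binding rows give the dual system: 6·y_test + 1·y_solder = 13 and 5·y_test + 6·y_solder = 47.
→ y_test = 1 and y_solder = 7.
Δz = y_solder·Δb = 7 × (-2) = -14, so new z* = 942 − 14 = 928.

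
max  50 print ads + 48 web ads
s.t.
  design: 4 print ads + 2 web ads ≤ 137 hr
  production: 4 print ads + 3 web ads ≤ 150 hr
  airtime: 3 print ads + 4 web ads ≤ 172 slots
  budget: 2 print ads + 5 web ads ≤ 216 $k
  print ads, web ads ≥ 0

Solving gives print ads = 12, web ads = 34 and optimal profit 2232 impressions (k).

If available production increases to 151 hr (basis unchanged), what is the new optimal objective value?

2240

Binding: production and airtime. Non-binding: design (21 unused), budget (22 unused).
By complementary slackness, y = 0 for the non-binding constraints.
Dual feasibility on the basic columns requires 4·y_production + 3·y_airtime = 50, 3·y_production + 4·y_airtime = 48.
This yields shadow prices y_production = 8, y_airtime = 6.
Δz = y_production·Δb = 8 × (1) = 8, so new z* = 2232 + 8 = 2240.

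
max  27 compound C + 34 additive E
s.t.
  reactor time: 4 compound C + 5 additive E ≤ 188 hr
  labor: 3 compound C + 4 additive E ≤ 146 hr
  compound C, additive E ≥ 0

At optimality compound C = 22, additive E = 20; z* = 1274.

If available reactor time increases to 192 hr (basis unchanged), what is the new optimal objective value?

1298

Both reactor time and labor are binding at x*.
Dual feasibility on the basic columns requires 4·y_reactor time + 3·y_labor = 27, 5·y_reactor time + 4·y_labor = 34.
Solving: y_reactor time = 6, y_labor = 1.
Δz = y_reactor time·Δb = 6 × (4) = 24, so new z* = 1274 + 24 = 1298.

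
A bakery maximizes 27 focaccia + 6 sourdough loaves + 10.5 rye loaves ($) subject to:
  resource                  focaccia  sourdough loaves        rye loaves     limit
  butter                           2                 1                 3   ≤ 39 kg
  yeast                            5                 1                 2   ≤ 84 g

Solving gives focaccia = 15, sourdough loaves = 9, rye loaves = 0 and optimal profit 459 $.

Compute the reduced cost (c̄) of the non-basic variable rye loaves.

At the optimum: butter uses 39 of 39 (binding); yeast uses 84 of 84 (binding).
The binding rows give the dual system: 2·y_butter + 5·y_yeast = 27 and 1·y_butter + 1·y_yeast = 6.
This yields shadow prices y_butter = 1, y_yeast = 5.
Reduced cost of rye loaves: c₃ − yᵀa₃ = 10.5 − (1·3 + 5·2) = 10.5 − 13 = -2.5.

-2.5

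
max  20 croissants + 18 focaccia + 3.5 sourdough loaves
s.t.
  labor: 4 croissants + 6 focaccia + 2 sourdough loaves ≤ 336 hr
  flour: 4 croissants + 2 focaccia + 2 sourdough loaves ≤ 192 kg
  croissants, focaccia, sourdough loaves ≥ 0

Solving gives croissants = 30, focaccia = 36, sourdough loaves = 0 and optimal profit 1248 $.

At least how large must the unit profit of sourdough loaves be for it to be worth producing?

10

Both labor and flour are binding at x*.
The binding rows give the dual system: 4·y_labor + 4·y_flour = 20 and 6·y_labor + 2·y_flour = 18.
Solving: y_labor = 2, y_flour = 3.
sourdough loaves enters the basis when its profit ≥ yᵀa₃ = 2·2 + 3·2 = 10.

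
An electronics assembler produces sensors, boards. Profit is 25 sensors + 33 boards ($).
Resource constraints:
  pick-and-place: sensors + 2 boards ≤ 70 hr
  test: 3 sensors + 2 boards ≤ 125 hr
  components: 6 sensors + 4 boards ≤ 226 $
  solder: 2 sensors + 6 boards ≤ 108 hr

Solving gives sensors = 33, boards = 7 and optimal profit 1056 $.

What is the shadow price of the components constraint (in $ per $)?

3

At the optimum: pick-and-place uses 47 of 70 (slack = 23); test uses 113 of 125 (slack = 12); components uses 226 of 226 (binding); solder uses 108 of 108 (binding).
Slack constraints have shadow price 0 (complementary slackness).
Dual feasibility on the basic columns requires 6·y_components + 2·y_solder = 25, 4·y_components + 6·y_solder = 33.
→ y_components = 3 and y_solder = 3.5.
Shadow price of components = 3.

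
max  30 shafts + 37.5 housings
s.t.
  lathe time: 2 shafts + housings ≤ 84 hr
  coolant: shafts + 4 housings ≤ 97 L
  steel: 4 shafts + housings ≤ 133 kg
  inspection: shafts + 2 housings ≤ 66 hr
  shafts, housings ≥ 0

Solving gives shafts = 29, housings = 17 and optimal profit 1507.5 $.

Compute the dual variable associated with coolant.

8

Binding: coolant and steel. Non-binding: lathe time (9 unused), inspection (3 unused).
Since lathe time, inspection are not tight, their duals are 0.
The binding rows give the dual system: 1·y_coolant + 4·y_steel = 30 and 4·y_coolant + 1·y_steel = 37.5.
Solving: y_coolant = 8, y_steel = 5.5.
Shadow price of coolant = 8.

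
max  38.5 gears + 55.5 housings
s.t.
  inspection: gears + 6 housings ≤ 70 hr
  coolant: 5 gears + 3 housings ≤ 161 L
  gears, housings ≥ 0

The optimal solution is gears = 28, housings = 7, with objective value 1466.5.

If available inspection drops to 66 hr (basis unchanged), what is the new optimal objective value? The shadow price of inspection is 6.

1442.5

Δb = -4, so new z* = 1466.5 + (6)·(-4) = 1466.5 − 24 = 1442.5.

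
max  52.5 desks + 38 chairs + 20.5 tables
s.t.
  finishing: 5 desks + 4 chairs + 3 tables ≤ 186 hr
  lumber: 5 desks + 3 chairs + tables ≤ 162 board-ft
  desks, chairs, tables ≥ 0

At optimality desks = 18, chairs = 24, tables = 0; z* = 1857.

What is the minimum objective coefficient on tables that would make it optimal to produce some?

23.5

Check each constraint at x*: finishing 186/186 (tight); lumber 162/162 (tight).
From A_Bᵀ y = c: 5·y_finishing + 5·y_lumber = 52.5; 4·y_finishing + 3·y_lumber = 38.
Solving: y_finishing = 6.5, y_lumber = 4.
tables enters the basis when its profit ≥ yᵀa₃ = 6.5·3 + 4·1 = 23.5.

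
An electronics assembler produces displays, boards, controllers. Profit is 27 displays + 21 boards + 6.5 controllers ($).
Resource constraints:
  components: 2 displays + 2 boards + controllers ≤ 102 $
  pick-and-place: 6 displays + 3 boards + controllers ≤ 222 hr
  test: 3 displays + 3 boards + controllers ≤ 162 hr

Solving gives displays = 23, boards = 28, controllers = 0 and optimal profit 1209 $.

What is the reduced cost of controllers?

Binding: components and pick-and-place. Non-binding: test (9 unused).
Since test is not tight, its dual is 0.
From A_Bᵀ y = c: 2·y_components + 6·y_pick-and-place = 27; 2·y_components + 3·y_pick-and-place = 21.
This yields shadow prices y_components = 7.5, y_pick-and-place = 2.
Reduced cost of controllers: c₃ − yᵀa₃ = 6.5 − (7.5·1 + 2·1) = 6.5 − 9.5 = -3.

-3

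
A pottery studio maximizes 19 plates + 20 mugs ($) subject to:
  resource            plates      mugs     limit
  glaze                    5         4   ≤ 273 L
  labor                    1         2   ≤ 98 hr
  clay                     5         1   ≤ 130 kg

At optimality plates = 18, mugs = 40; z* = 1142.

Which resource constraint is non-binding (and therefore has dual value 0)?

glaze: 250/273 (slack 23)
labor: 98/98 (binding)
clay: 130/130 (binding)
By complementary slackness, a constraint with positive slack has shadow price 0 → glaze.

glaze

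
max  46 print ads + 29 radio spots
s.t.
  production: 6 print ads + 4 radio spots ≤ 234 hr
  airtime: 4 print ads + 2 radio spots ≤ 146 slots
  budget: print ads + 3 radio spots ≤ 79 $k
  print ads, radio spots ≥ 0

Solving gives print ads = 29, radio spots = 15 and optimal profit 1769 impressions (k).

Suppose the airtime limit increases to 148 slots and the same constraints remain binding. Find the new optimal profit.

At the optimum: production uses 234 of 234 (binding); airtime uses 146 of 146 (binding); budget uses 74 of 79 (slack = 5).
Slack constraints have shadow price 0 (complementary slackness).
Dual feasibility on the basic columns requires 6·y_production + 4·y_airtime = 46, 4·y_production + 2·y_airtime = 29.
This yields shadow prices y_production = 6, y_airtime = 2.5.
Δz = y_airtime·Δb = 2.5 × (2) = 5, so new z* = 1769 + 5 = 1774.

1774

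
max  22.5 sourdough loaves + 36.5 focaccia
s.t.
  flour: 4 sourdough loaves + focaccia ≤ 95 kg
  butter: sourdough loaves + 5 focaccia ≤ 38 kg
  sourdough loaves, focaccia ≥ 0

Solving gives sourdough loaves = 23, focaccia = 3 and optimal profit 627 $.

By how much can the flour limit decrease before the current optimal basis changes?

Binding constraints: flour, butter. The basis is B = [[4,1],[1,5]] with det 19.
Per unit decrease in flour, x* moves by d = (-0.2632, 0.0526).
The basis stays optimal until sourdough loaves reaches 0; allowable decrease = 87.4 kg.

87.4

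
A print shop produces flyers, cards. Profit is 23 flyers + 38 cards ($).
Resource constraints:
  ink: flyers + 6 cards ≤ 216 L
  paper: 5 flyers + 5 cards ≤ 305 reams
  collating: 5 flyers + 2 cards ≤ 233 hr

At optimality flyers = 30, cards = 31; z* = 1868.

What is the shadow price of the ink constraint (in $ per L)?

3

At the optimum: ink uses 216 of 216 (binding); paper uses 305 of 305 (binding); collating uses 212 of 233 (slack = 21).
Slack constraints have shadow price 0 (complementary slackness).
From A_Bᵀ y = c: 1·y_ink + 5·y_paper = 23; 6·y_ink + 5·y_paper = 38.
Solving: y_ink = 3, y_paper = 4.
Shadow price of ink = 3.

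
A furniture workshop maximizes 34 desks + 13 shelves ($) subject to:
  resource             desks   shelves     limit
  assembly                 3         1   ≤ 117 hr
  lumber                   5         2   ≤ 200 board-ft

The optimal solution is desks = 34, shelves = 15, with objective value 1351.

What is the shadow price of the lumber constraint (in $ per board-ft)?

5

Check each constraint at x*: assembly 117/117 (tight); lumber 200/200 (tight).
The binding rows give the dual system: 3·y_assembly + 5·y_lumber = 34 and 1·y_assembly + 2·y_lumber = 13.
This yields shadow prices y_assembly = 3, y_lumber = 5.
Shadow price of lumber = 5.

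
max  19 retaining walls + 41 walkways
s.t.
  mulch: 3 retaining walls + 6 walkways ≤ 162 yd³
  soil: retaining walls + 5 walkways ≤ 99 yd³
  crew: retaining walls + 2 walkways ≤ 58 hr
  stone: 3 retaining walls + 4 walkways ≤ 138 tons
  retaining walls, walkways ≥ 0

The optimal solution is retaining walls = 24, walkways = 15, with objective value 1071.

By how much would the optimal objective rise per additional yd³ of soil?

1

At the optimum: mulch uses 162 of 162 (binding); soil uses 99 of 99 (binding); crew uses 54 of 58 (slack = 4); stone uses 132 of 138 (slack = 6).
Slack constraints have shadow price 0 (complementary slackness).
The binding rows give the dual system: 3·y_mulch + 1·y_soil = 19 and 6·y_mulch + 5·y_soil = 41.
→ y_mulch = 6 and y_soil = 1.
Shadow price of soil = 1.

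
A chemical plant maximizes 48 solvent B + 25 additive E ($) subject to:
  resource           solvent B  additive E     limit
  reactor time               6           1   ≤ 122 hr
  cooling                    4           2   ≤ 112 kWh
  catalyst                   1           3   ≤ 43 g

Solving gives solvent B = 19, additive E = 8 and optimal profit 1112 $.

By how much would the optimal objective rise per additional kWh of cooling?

Check each constraint at x*: reactor time 122/122 (tight); cooling 92/112 (slack 20); catalyst 43/43 (tight).
Since cooling is not tight, its dual is 0.
The binding rows give the dual system: 6·y_reactor time + 1·y_catalyst = 48 and 1·y_reactor time + 3·y_catalyst = 25.
→ y_reactor time = 7 and y_catalyst = 6.
Shadow price of cooling = 0.

0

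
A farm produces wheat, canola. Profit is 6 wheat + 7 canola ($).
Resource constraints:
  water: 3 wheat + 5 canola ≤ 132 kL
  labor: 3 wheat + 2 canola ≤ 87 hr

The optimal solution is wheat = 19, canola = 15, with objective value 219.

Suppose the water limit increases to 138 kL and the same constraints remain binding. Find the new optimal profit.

Both water and labor are binding at x*.
The binding rows give the dual system: 3·y_water + 3·y_labor = 6 and 5·y_water + 2·y_labor = 7.
→ y_water = 1 and y_labor = 1.
Δz = y_water·Δb = 1 × (6) = 6, so new z* = 219 + 6 = 225.

225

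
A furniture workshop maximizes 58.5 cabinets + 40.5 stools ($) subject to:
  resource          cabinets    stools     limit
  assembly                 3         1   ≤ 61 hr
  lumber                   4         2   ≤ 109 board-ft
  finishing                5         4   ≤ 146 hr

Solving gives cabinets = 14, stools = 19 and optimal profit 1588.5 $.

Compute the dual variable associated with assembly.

4.5

Check each constraint at x*: assembly 61/61 (tight); lumber 94/109 (slack 15); finishing 146/146 (tight).
Since lumber is not tight, its dual is 0.
The binding rows give the dual system: 3·y_assembly + 5·y_finishing = 58.5 and 1·y_assembly + 4·y_finishing = 40.5.
This yields shadow prices y_assembly = 4.5, y_finishing = 9.
Shadow price of assembly = 4.5.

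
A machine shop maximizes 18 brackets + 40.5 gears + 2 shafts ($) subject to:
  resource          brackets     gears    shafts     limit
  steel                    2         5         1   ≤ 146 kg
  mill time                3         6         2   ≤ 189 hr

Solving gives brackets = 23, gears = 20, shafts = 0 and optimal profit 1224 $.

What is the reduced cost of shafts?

Both steel and mill time are binding at x*.
From A_Bᵀ y = c: 2·y_steel + 3·y_mill time = 18; 5·y_steel + 6·y_mill time = 40.5.
Solving: y_steel = 4.5, y_mill time = 3.
Reduced cost of shafts: c₃ − yᵀa₃ = 2 − (4.5·1 + 3·2) = 2 − 10.5 = -8.5.

-8.5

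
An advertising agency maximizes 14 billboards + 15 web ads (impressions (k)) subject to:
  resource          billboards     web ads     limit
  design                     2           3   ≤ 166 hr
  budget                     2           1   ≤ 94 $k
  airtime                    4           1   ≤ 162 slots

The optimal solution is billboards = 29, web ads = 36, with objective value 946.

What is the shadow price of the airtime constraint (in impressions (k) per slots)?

Binding: design and budget. Non-binding: airtime (10 unused).
By complementary slackness, y = 0 for the non-binding constraint.
The binding rows give the dual system: 2·y_design + 2·y_budget = 14 and 3·y_design + 1·y_budget = 15.
→ y_design = 4 and y_budget = 3.
Shadow price of airtime = 0.

0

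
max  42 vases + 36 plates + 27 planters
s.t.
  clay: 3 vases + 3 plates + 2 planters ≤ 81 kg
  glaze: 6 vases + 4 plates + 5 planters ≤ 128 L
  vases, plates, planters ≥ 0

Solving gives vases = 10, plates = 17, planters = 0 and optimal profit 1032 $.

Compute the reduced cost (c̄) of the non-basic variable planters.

Both clay and glaze are binding at x*.
From A_Bᵀ y = c: 3·y_clay + 6·y_glaze = 42; 3·y_clay + 4·y_glaze = 36.
→ y_clay = 8 and y_glaze = 3.
Reduced cost of planters: c₃ − yᵀa₃ = 27 − (8·2 + 3·5) = 27 − 31 = -4.

-4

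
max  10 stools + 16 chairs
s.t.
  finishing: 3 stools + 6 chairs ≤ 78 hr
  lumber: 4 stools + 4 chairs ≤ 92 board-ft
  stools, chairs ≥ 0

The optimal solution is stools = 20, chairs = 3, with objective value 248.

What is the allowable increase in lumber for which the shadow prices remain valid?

Binding constraints: finishing, lumber. The basis is B = [[3,6],[4,4]] with det -12.
Per unit increase in lumber, x* moves by d = (0.5, -0.25).
The basis stays optimal until chairs reaches 0; allowable increase = 12 board-ft.

12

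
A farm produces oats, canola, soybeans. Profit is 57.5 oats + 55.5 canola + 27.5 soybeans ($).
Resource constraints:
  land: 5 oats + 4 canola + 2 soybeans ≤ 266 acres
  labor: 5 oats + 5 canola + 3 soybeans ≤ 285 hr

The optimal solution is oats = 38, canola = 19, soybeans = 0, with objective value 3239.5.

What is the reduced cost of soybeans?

-5

Check each constraint at x*: land 266/266 (tight); labor 285/285 (tight).
The binding rows give the dual system: 5·y_land + 5·y_labor = 57.5 and 4·y_land + 5·y_labor = 55.5.
→ y_land = 2 and y_labor = 9.5.
Reduced cost of soybeans: c₃ − yᵀa₃ = 27.5 − (2·2 + 9.5·3) = 27.5 − 32.5 = -5.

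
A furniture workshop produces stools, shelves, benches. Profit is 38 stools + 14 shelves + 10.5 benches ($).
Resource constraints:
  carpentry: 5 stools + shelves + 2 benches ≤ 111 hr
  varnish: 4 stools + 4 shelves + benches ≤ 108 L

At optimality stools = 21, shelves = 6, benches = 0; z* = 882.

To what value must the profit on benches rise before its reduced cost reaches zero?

Check each constraint at x*: carpentry 111/111 (tight); varnish 108/108 (tight).
Dual feasibility on the basic columns requires 5·y_carpentry + 4·y_varnish = 38, 1·y_carpentry + 4·y_varnish = 14.
→ y_carpentry = 6 and y_varnish = 2.
benches enters the basis when its profit ≥ yᵀa₃ = 6·2 + 2·1 = 14.

14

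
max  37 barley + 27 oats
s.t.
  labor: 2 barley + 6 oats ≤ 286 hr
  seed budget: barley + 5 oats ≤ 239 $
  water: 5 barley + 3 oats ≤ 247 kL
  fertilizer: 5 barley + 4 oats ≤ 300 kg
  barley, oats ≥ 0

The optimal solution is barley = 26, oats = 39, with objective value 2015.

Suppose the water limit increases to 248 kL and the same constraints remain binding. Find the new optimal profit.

2022

At the optimum: labor uses 286 of 286 (binding); seed budget uses 221 of 239 (slack = 18); water uses 247 of 247 (binding); fertilizer uses 286 of 300 (slack = 14).
Slack constraints have shadow price 0 (complementary slackness).
From A_Bᵀ y = c: 2·y_labor + 5·y_water = 37; 6·y_labor + 3·y_water = 27.
→ y_labor = 1 and y_water = 7.
Δz = y_water·Δb = 7 × (1) = 7, so new z* = 2015 + 7 = 2022.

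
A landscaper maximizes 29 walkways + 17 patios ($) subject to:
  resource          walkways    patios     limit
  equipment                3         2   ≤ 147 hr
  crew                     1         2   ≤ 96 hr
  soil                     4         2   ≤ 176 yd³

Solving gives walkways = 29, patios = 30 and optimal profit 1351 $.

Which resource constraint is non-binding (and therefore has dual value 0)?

equipment: 147/147 (binding)
crew: 89/96 (slack 7)
soil: 176/176 (binding)
By complementary slackness, a constraint with positive slack has shadow price 0 → crew.

crew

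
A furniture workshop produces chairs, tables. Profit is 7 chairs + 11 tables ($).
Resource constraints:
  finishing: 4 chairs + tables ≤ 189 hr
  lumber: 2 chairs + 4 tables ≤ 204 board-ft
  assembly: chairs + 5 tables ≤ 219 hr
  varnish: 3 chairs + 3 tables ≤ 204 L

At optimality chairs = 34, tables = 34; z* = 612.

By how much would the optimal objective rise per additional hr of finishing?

At the optimum: finishing uses 170 of 189 (slack = 19); lumber uses 204 of 204 (binding); assembly uses 204 of 219 (slack = 15); varnish uses 204 of 204 (binding).
Slack constraints have shadow price 0 (complementary slackness).
The binding rows give the dual system: 2·y_lumber + 3·y_varnish = 7 and 4·y_lumber + 3·y_varnish = 11.
This yields shadow prices y_lumber = 2, y_varnish = 1.
Shadow price of finishing = 0.

0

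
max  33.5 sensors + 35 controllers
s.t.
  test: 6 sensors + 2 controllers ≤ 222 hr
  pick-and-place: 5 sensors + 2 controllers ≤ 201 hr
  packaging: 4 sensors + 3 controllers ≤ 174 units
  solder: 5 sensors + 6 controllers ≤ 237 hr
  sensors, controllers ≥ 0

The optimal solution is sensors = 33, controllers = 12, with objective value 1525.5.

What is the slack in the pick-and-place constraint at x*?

pick-and-place used = 5·33 + 2·12 = 189; slack = 201 − 189 = 12.

12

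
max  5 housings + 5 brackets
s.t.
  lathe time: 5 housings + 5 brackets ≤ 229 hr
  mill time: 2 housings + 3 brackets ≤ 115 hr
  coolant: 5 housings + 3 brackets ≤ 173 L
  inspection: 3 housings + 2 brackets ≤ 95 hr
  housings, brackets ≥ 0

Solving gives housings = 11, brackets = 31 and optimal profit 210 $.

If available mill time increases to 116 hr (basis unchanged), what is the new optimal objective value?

211

Binding: mill time and inspection. Non-binding: lathe time (19 unused), coolant (25 unused).
By complementary slackness, y = 0 for the non-binding constraints.
The binding rows give the dual system: 2·y_mill time + 3·y_inspection = 5 and 3·y_mill time + 2·y_inspection = 5.
This yields shadow prices y_mill time = 1, y_inspection = 1.
Δz = y_mill time·Δb = 1 × (1) = 1, so new z* = 210 + 1 = 211.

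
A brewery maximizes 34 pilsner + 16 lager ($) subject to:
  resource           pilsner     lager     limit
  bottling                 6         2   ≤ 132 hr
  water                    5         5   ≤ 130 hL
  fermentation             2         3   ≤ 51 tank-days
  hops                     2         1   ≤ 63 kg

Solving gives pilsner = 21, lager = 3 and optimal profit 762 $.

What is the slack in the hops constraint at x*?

hops used = 2·21 + 1·3 = 45; slack = 63 − 45 = 18.

18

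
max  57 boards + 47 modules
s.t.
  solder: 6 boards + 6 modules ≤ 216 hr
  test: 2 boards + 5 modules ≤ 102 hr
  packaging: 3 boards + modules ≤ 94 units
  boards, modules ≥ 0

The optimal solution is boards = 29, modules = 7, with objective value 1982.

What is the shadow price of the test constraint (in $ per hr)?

0

Check each constraint at x*: solder 216/216 (tight); test 93/102 (slack 9); packaging 94/94 (tight).
By complementary slackness, y = 0 for the non-binding constraint.
The binding rows give the dual system: 6·y_solder + 3·y_packaging = 57 and 6·y_solder + 1·y_packaging = 47.
This yields shadow prices y_solder = 7, y_packaging = 5.
Shadow price of test = 0.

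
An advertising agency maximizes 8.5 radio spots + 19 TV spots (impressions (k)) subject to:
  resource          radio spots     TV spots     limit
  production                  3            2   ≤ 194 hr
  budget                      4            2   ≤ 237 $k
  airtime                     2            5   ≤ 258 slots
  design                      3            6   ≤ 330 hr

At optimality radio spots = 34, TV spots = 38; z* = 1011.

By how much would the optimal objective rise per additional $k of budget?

0

Check each constraint at x*: production 178/194 (slack 16); budget 212/237 (slack 25); airtime 258/258 (tight); design 330/330 (tight).
By complementary slackness, y = 0 for the non-binding constraints.
The binding rows give the dual system: 2·y_airtime + 3·y_design = 8.5 and 5·y_airtime + 6·y_design = 19.
Solving: y_airtime = 2, y_design = 1.5.
Shadow price of budget = 0.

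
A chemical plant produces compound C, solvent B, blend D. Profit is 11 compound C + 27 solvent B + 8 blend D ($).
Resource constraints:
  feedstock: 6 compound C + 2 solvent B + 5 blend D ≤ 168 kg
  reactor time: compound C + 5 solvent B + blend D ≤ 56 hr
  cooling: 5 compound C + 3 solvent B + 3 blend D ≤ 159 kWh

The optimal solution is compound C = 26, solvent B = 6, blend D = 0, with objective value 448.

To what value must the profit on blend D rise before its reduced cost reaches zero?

10

Binding: feedstock and reactor time. Non-binding: cooling (11 unused).
By complementary slackness, y = 0 for the non-binding constraint.
The binding rows give the dual system: 6·y_feedstock + 1·y_reactor time = 11 and 2·y_feedstock + 5·y_reactor time = 27.
→ y_feedstock = 1 and y_reactor time = 5.
blend D enters the basis when its profit ≥ yᵀa₃ = 1·5 + 5·1 = 10.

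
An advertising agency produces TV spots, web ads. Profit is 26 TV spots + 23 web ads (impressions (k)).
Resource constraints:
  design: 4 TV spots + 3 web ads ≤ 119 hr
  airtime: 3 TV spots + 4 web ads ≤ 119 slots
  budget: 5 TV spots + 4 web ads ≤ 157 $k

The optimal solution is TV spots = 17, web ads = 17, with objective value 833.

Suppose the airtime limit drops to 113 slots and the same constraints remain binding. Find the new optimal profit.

Check each constraint at x*: design 119/119 (tight); airtime 119/119 (tight); budget 153/157 (slack 4).
Slack constraints have shadow price 0 (complementary slackness).
The binding rows give the dual system: 4·y_design + 3·y_airtime = 26 and 3·y_design + 4·y_airtime = 23.
This yields shadow prices y_design = 5, y_airtime = 2.
Δz = y_airtime·Δb = 2 × (-6) = -12, so new z* = 833 − 12 = 821.

821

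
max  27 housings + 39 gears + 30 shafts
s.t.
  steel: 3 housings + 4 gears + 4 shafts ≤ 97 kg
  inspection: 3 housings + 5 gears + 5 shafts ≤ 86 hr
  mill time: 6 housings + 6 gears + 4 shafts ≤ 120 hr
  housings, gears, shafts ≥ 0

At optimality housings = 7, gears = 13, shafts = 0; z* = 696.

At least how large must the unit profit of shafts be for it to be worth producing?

Binding: inspection and mill time. Non-binding: steel (24 unused).
Slack constraints have shadow price 0 (complementary slackness).
From A_Bᵀ y = c: 3·y_inspection + 6·y_mill time = 27; 5·y_inspection + 6·y_mill time = 39.
→ y_inspection = 6 and y_mill time = 1.5.
shafts enters the basis when its profit ≥ yᵀa₃ = 6·5 + 1.5·4 = 36.

36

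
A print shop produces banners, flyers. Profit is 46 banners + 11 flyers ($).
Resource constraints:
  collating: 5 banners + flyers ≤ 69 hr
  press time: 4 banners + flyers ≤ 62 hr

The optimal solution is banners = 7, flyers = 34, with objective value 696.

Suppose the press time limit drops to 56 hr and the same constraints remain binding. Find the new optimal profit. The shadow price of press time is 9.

Δb = -6, so new z* = 696 + (9)·(-6) = 696 − 54 = 642.

642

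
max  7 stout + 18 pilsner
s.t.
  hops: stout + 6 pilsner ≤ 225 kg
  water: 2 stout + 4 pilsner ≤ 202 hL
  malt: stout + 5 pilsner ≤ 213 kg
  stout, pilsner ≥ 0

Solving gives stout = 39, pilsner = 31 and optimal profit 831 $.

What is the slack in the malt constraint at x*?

19

malt used = 1·39 + 5·31 = 194; slack = 213 − 194 = 19.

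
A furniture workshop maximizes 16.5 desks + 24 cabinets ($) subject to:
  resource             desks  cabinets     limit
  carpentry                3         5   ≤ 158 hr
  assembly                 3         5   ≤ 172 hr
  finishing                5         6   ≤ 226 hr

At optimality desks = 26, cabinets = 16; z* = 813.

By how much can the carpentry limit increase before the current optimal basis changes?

Binding constraints: carpentry, finishing. The basis is B = [[3,5],[5,6]] with det -7.
Per unit increase in carpentry, x* moves by d = (-0.8571, 0.7143).
The basis stays optimal until assembly becomes binding; allowable increase = 14 hr.

14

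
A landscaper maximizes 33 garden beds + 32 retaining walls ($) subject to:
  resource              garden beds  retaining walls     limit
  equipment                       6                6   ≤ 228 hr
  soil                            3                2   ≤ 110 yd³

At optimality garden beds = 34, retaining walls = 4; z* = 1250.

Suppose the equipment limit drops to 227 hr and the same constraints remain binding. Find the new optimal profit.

Both equipment and soil are binding at x*.
From A_Bᵀ y = c: 6·y_equipment + 3·y_soil = 33; 6·y_equipment + 2·y_soil = 32.
This yields shadow prices y_equipment = 5, y_soil = 1.
Δz = y_equipment·Δb = 5 × (-1) = -5, so new z* = 1250 − 5 = 1245.

1245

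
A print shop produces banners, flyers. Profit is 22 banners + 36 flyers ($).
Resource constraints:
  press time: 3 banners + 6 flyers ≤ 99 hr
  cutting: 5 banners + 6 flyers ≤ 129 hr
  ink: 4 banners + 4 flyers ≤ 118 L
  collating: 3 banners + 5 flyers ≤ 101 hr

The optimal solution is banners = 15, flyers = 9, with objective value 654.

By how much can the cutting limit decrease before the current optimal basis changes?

30

Binding constraints: press time, cutting. The basis is B = [[3,6],[5,6]] with det -12.
Per unit decrease in cutting, x* moves by d = (-0.5, 0.25).
The basis stays optimal until banners reaches 0; allowable decrease = 30 hr.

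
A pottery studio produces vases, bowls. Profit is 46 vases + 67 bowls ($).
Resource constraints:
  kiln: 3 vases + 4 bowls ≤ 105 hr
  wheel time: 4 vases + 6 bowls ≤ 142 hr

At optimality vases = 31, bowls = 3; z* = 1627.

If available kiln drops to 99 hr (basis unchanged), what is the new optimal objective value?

Check each constraint at x*: kiln 105/105 (tight); wheel time 142/142 (tight).
From A_Bᵀ y = c: 3·y_kiln + 4·y_wheel time = 46; 4·y_kiln + 6·y_wheel time = 67.
→ y_kiln = 4 and y_wheel time = 8.5.
Δz = y_kiln·Δb = 4 × (-6) = -24, so new z* = 1627 − 24 = 1603.

1603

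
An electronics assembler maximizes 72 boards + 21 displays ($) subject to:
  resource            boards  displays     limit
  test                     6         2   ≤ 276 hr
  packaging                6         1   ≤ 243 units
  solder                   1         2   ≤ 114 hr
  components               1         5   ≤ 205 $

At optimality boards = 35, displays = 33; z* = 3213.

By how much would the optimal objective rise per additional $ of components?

0

Binding: test and packaging. Non-binding: solder (13 unused), components (5 unused).
Slack constraints have shadow price 0 (complementary slackness).
From A_Bᵀ y = c: 6·y_test + 6·y_packaging = 72; 2·y_test + 1·y_packaging = 21.
→ y_test = 9 and y_packaging = 3.
Shadow price of components = 0.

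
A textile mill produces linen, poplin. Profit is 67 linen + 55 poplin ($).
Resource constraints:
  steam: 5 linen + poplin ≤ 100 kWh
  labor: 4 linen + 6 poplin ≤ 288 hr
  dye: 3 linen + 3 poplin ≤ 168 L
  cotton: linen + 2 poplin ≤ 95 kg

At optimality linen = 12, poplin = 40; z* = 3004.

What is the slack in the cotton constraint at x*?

3

cotton used = 1·12 + 2·40 = 92; slack = 95 − 92 = 3.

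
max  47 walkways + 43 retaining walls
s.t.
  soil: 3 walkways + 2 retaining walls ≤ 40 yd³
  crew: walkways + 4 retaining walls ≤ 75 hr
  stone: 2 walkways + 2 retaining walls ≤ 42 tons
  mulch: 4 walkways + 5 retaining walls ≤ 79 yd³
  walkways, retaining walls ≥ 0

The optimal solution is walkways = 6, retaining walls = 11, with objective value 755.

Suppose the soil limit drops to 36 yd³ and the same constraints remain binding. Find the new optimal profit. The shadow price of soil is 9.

719

Δb = -4, so new z* = 755 + (9)·(-4) = 755 − 36 = 719.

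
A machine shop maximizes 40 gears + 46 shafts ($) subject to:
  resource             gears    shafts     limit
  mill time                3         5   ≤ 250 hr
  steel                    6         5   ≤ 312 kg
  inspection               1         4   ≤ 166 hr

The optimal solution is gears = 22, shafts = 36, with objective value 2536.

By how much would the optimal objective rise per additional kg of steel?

6

Binding: steel and inspection. Non-binding: mill time (4 unused).
Slack constraints have shadow price 0 (complementary slackness).
The binding rows give the dual system: 6·y_steel + 1·y_inspection = 40 and 5·y_steel + 4·y_inspection = 46.
→ y_steel = 6 and y_inspection = 4.
Shadow price of steel = 6.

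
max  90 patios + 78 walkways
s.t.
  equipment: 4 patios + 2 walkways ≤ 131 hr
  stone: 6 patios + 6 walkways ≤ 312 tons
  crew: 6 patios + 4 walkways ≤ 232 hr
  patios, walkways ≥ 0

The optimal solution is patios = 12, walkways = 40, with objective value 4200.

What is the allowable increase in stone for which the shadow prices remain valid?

36

Binding constraints: stone, crew. The basis is B = [[6,6],[6,4]] with det -12.
Per unit increase in stone, x* moves by d = (-0.3333, 0.5).
The basis stays optimal until patios reaches 0; allowable increase = 36 tons.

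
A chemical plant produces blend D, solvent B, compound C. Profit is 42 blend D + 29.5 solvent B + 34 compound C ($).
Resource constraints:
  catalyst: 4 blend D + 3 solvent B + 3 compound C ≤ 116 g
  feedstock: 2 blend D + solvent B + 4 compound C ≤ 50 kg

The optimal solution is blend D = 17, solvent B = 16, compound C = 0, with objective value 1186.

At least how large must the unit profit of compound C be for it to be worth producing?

41.5

Both catalyst and feedstock are binding at x*.
From A_Bᵀ y = c: 4·y_catalyst + 2·y_feedstock = 42; 3·y_catalyst + 1·y_feedstock = 29.5.
This yields shadow prices y_catalyst = 8.5, y_feedstock = 4.
compound C enters the basis when its profit ≥ yᵀa₃ = 8.5·3 + 4·4 = 41.5.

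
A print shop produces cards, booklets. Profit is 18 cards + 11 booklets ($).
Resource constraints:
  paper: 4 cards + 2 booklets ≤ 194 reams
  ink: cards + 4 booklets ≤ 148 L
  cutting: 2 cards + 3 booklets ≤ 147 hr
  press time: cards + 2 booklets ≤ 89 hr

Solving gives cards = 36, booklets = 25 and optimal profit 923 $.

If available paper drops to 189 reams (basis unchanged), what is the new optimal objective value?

903

Check each constraint at x*: paper 194/194 (tight); ink 136/148 (slack 12); cutting 147/147 (tight); press time 86/89 (slack 3).
By complementary slackness, y = 0 for the non-binding constraints.
From A_Bᵀ y = c: 4·y_paper + 2·y_cutting = 18; 2·y_paper + 3·y_cutting = 11.
→ y_paper = 4 and y_cutting = 1.
Δz = y_paper·Δb = 4 × (-5) = -20, so new z* = 923 − 20 = 903.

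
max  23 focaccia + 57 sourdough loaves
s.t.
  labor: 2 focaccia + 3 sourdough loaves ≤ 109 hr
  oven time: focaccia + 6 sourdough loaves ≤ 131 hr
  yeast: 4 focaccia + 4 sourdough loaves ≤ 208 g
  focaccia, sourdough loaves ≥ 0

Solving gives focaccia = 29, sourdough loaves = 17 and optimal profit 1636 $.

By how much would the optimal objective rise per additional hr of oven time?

5

Binding: labor and oven time. Non-binding: yeast (24 unused).
Slack constraints have shadow price 0 (complementary slackness).
Dual feasibility on the basic columns requires 2·y_labor + 1·y_oven time = 23, 3·y_labor + 6·y_oven time = 57.
→ y_labor = 9 and y_oven time = 5.
Shadow price of oven time = 5.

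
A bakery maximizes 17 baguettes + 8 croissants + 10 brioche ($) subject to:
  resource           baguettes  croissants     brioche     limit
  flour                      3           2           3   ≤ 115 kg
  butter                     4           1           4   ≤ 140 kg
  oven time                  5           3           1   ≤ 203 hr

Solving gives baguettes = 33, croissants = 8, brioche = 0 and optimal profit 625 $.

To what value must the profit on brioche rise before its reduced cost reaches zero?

Binding: flour and butter. Non-binding: oven time (14 unused).
Since oven time is not tight, its dual is 0.
The binding rows give the dual system: 3·y_flour + 4·y_butter = 17 and 2·y_flour + 1·y_butter = 8.
This yields shadow prices y_flour = 3, y_butter = 2.
brioche enters the basis when its profit ≥ yᵀa₃ = 3·3 + 2·4 = 17.

17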